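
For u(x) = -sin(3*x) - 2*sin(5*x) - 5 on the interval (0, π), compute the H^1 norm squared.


||u||_{H^1(0,π)}^2 = 44/3 + 82*π

u'(x) = -3*cos(3*x) - 10*cos(5*x).
Expand u² and (u')² and integrate term by term on (0, π), using: for integers n ≥ 1, ∫_0^π sin²(nx) dx = ∫_0^π cos²(nx) dx = π/2; for n ≠ n', ∫_0^π sin(nx)sin(n'x) dx = ∫_0^π cos(nx)cos(n'x) dx = 0; and by product-to-sum, ∫_0^π sin(nx)cos(n'x) dx = ½∫_0^π [sin((n+n')x) + sin((n−n')x)] dx, which is 0 when n+n' is even and 2n/(n²−n'²) when n+n' is odd (it need not vanish on (0, π)). For the constant mode: ∫_0^π 1 dx = π, ∫_0^π cos(nx) dx = 0, ∫_0^π sin(nx) dx = (1−(−1)^n)/n.
  u² squared terms: (-5)²·∫1 dx = 25·π = 25*π;  (-1)²·∫sin(3x)² dx = 1·π/2 = π/2;  (-2)²·∫sin(5x)² dx = 4·π/2 = 2*π.
  u² cross terms: 2·(-5)·(-1)·∫1·sin(3x) dx = 10·(2/3) = 20/3;  2·(-5)·(-2)·∫1·sin(5x) dx = 20·(2/5) = 8;  2·(-1)·(-2)·∫sin(3x)·sin(5x) dx = 4·(0) = 0.
  So ∫_0^π u² dx = 25*π + π/2 + 2*π + 20/3 + 8 + 0 = 44/3 + 55*π/2.
  (u')² squared terms: (-10)²·∫cos(5x)² dx = 100·π/2 = 50*π;  (-3)²·∫cos(3x)² dx = 9·π/2 = 9*π/2.
  (u')² cross terms: 2·(-10)·(-3)·∫cos(5x)·cos(3x) dx = 60·(0) = 0.
  So ∫_0^π (u')² dx = 50*π + 9*π/2 + 0 = 109*π/2.
||u||_{H^1}^2 = (44/3 + 55*π/2) + (109*π/2) = 44/3 + 82*π.


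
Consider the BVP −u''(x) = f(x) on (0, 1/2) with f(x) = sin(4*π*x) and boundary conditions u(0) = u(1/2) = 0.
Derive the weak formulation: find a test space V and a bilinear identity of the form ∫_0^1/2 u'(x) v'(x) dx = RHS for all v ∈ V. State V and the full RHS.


V = H^1_0(0, 1/2) (so v(0) = v(1/2) = 0); weak form: ∫_0^1/2 u'v' dx = ∫_0^1/2 (sin(4*π*x)) v dx for all v ∈ V.

Multiply both sides by a test function v and integrate from 0 to 1/2:
  ∫_0^1/2 −u''(x) v(x) dx = ∫_0^1/2 f(x) v(x) dx.
Integrate the LHS by parts once:
  ∫_0^1/2 −u'' v dx = −[u'(x) v(x)]_0^1/2 + ∫_0^1/2 u'(x) v'(x) dx.
Thus ∫_0^1/2 u'(x) v'(x) dx = ∫_0^1/2 f(x) v(x) dx + [u'(x) v(x)]_0^1/2.
Choose V so that boundary terms are either known or forced to vanish.
u is Dirichlet: u(0) = u(1/2) = 0. Let V = H^1_0(0, 1/2); then v(0) = v(1/2) = 0, and [u' v]_0^1/2 = 0.
Weak formulation: find u (satisfying any essential BC) such that ∫_0^1/2 u'(x) v'(x) dx = ∫_0^1/2 f v dx for all v ∈ V.
Substituting f(x) = sin(4*π*x), the right-hand side is ∫_0^1/2 (sin(4*π*x)) v dx.


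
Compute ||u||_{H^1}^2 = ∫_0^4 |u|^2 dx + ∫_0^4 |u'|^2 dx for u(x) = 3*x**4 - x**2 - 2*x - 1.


||u||_{H^1}^2 = 59179028/105

The H^1 norm (squared) on an interval (0, L) is
  ||u||_{H^1}^2 = ∫_0^L u(x)^2 dx + ∫_0^L u'(x)^2 dx.
Compute u'(x) = 12*x**3 - 2*x - 2.
Then u(x)^2 = 9*x**8 - 6*x**6 - 12*x**5 - 5*x**4 + 4*x**3 + 6*x**2 + 4*x + 1 and u'(x)^2 = 144*x**6 - 48*x**4 - 48*x**3 + 4*x**2 + 8*x + 4.
Integrate each monomial from 0 to 4 using ∫_0^4 c·x^n dx = c·4^(n+1)/(n+1):
  ∫_0^4 u(x)^2 dx = ∫_0^4 (9*x^8 - 6*x^6 - 12*x^5 - 5*x^4 + 4*x^3 + 6*x^2 + 4*x + 1) dx. Term by term:
    ∫_0^4 9*x^8 dx = 262144;  ∫_0^4 -6*x^6 dx = -98304/7;  ∫_0^4 -12*x^5 dx = -8192;
    ∫_0^4 -5*x^4 dx = -1024;  ∫_0^4 4*x^3 dx = 256;  ∫_0^4 6*x^2 dx = 128;
    ∫_0^4 4*x dx = 32;  ∫_0^4 1 dx = 4.
  Sum: 262144 − 98304/7 − 8192 − 1024 + 256 + 128 + 32 + 4 = 1675132/7.
  ∫_0^4 u'(x)^2 dx = ∫_0^4 (144*x^6 - 48*x^4 - 48*x^3 + 4*x^2 + 8*x + 4) dx. Term by term:
    ∫_0^4 144*x^6 dx = 2359296/7;  ∫_0^4 -48*x^4 dx = -49152/5;  ∫_0^4 -48*x^3 dx = -3072;
    ∫_0^4 4*x^2 dx = 256/3;  ∫_0^4 8*x dx = 64;  ∫_0^4 4 dx = 16.
  Sum: 2359296/7 − 49152/5 − 3072 + 256/3 + 64 + 16 = 34052048/105.
Adding: ||u||_{H^1}^2 = 1675132/7 + 34052048/105 = 59179028/105.


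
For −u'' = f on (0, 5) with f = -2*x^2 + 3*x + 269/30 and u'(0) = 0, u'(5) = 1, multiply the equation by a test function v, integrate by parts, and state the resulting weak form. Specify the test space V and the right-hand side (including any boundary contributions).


V = H^1(0, 5) (v unrestricted at boundary; u is determined up to an additive constant); weak form: ∫_0^5 u'v' dx = ∫_0^5 (-2*x^2 + 3*x + 269/30) v dx + v(5) for all v ∈ V.

Multiply both sides by a test function v and integrate from 0 to 5:
  ∫_0^5 −u''(x) v(x) dx = ∫_0^5 f(x) v(x) dx.
Integrate the LHS by parts once:
  ∫_0^5 −u'' v dx = −[u'(x) v(x)]_0^5 + ∫_0^5 u'(x) v'(x) dx.
Thus ∫_0^5 u'(x) v'(x) dx = ∫_0^5 f(x) v(x) dx + [u'(x) v(x)]_0^5.
Choose V so that boundary terms are either known or forced to vanish.
u has inhomogeneous Neumann u'(0) = 0, u'(5) = 1. [u' v]_0^5 = (1)·v(5) − (0)·v(0) = v(5). Take V = H^1(0, 5); boundary term becomes part of RHS.
Weak formulation: find u (satisfying any essential BC) such that ∫_0^5 u'(x) v'(x) dx = ∫_0^5 f v dx + v(5) for all v ∈ V (Neumann data are natural BCs: they enter the RHS as boundary terms).
Substituting f(x) = -2*x^2 + 3*x + 269/30, the right-hand side is ∫_0^5 (-2*x^2 + 3*x + 269/30) v dx + v(5).
Compatibility check (pure Neumann): taking v ≡ 1 ∈ V gives 0 = ∫_0^5 f dx + (1) − (0), i.e. ∫_0^5 f dx must equal u'(0) − u'(5) = -1. Indeed ∫_0^5 (-2*x^2 + 3*x + 269/30) dx = -1, so the data are compatible. The solution is then unique only up to an additive constant (fix it e.g. by requiring ∫_0^5 u dx = 0).


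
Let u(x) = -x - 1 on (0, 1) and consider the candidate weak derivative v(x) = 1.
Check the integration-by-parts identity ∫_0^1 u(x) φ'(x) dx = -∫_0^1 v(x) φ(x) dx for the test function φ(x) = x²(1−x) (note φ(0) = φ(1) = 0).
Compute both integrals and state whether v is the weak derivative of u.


LHS = 1/12, RHS = -1/12. No, v is not the weak derivative of u.

u(x) = -x - 1, classical derivative u'(x) = -1.
φ(x) = x²(1−x), so φ'(x) = x*(2 - 3*x).
Note φ(0) = φ(1) = 0, so the boundary term u·φ vanishes.
LHS = ∫_0^1 u(x) φ'(x) dx = ∫_0^1 (3*x^3 + x^2 - 2*x) dx. Term by term:
  ∫_0^1 3*x^3 dx = 3/4;  ∫_0^1 x^2 dx = 1/3;  ∫_0^1 -2*x dx = -1.
Sum: 3/4 + 1/3 − 1 = 1/12.
So LHS = 1/12.
∫_0^1 v(x) φ(x) dx = ∫_0^1 (-x^3 + x^2) dx. Term by term:
  ∫_0^1 -x^3 dx = -1/4;  ∫_0^1 x^2 dx = 1/3.
Sum: -1/4 + 1/3 = 1/12.
So RHS = -∫_0^1 v(x) φ(x) dx = -1/12.
LHS − RHS = 1/6 ≠ 0, so the identity fails.
(For a valid weak derivative the identity must hold for EVERY test function, in particular this one. The failure shows v is NOT the weak derivative of u.)
Correct weak derivative would be u'(x) = -1.


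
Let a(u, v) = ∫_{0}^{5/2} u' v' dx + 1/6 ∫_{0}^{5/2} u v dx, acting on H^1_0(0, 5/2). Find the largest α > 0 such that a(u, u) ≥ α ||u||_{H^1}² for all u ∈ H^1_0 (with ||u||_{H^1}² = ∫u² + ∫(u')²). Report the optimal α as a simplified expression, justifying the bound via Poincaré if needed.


α = (25 + 24*π^2)/(6*(25 + 4*π^2))

Coercivity of a(·,·) on H^1_0(0, 5/2) means a(u, u) ≥ α ||u||_{H^1}² for every u ∈ H^1_0.
The interval has length L = 5/2, and Poincaré/coercivity depend only on L. Here a(u, u) = ∫(u')² + (1/6)·∫u².
Here 0 < c = 1/6 < 1. The condition a(u,u) ≥ α||u||_{H^1}² reads (1−α)∫(u')² ≥ (α−c)∫u². Any admissible α is ≤ 1 (rapidly oscillating u have ∫u²/∫(u')² → 0), and α = 1 would force 0 ≥ (1−c)∫u², impossible since c < 1; so 1−α > 0. By the sharp Poincaré inequality on H^1_0 of an interval of length L, ∫(u')² ≥ (π/L)²∫u² with equality for the first sine mode sin(π(x−x₀)/L) (x₀ the left endpoint), so the inequality holds for all u iff (1−α)(π/L)² ≥ α − c, i.e. α ≤ ((π/L)² + c)/((π/L)² + 1) = (1 + c(L/π)²)/(1 + (L/π)²). With (π/L)² = 4*π^2/25 and c = 1/6, the largest admissible constant is α = ((π/L)² + c)/((π/L)² + 1).
Simplifying, α = (25 + 24*π^2)/(6*(25 + 4*π^2)).


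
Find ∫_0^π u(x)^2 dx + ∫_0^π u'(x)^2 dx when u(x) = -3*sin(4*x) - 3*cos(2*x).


||u||_{H^1(0,π)}^2 = 99*π

u'(x) = 6*sin(2*x) - 12*cos(4*x).
Expand u² and (u')² and integrate term by term on (0, π), using: for integers n ≥ 1, ∫_0^π sin²(nx) dx = ∫_0^π cos²(nx) dx = π/2; for n ≠ n', ∫_0^π sin(nx)sin(n'x) dx = ∫_0^π cos(nx)cos(n'x) dx = 0; and by product-to-sum, ∫_0^π sin(nx)cos(n'x) dx = ½∫_0^π [sin((n+n')x) + sin((n−n')x)] dx, which is 0 when n+n' is even and 2n/(n²−n'²) when n+n' is odd (it need not vanish on (0, π)).
  u² squared terms: (-3)²·∫cos(2x)² dx = 9·π/2 = 9*π/2;  (-3)²·∫sin(4x)² dx = 9·π/2 = 9*π/2.
  u² cross terms: 2·(-3)·(-3)·∫cos(2x)·sin(4x) dx = 18·(0) = 0.
  So ∫_0^π u² dx = 9*π/2 + 9*π/2 + 0 = 9*π.
  (u')² squared terms: (-12)²·∫cos(4x)² dx = 144·π/2 = 72*π;  (6)²·∫sin(2x)² dx = 36·π/2 = 18*π.
  (u')² cross terms: 2·(-12)·(6)·∫cos(4x)·sin(2x) dx = -144·(0) = 0.
  So ∫_0^π (u')² dx = 72*π + 18*π + 0 = 90*π.
||u||_{H^1}^2 = (9*π) + (90*π) = 99*π.


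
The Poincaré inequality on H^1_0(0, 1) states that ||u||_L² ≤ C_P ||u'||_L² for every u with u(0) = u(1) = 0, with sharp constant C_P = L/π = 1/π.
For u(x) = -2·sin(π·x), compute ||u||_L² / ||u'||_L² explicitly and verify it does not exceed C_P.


||u||_L² / ||u'||_L² = 1/π = C_P.

u(x) = -2·sin(π·x), so u'(x) = -2*π*cos(π*x).
Writing u(x) = A·sin(kπx/L) with A = -2 and k = 1, use ∫_0^L sin²(kπx/L) dx = L/2 and ∫_0^L cos²(kπx/L) dx = L/2.
u² = 4·sin²(π·x) and (u')² = 4*π^2·cos²(π·x), and each of sin², cos² integrates to L/2 = 1/2 over (0, 1).
∫_0^1 u² dx = 2, so ||u||_L² = sqrt(2).
∫_0^1 (u')² dx = 2*π^2, so ||u'||_L² = sqrt(2)*π.
Ratio ||u||_L² / ||u'||_L² = 1/π.
Sharp Poincaré constant on H^1_0(0, 1) is C_P = L/π = 1/π, achieved by sin(π·x).
This is the k = 1 eigenfunction (up to amplitude), so the ratio equals the sharp Poincaré constant exactly.


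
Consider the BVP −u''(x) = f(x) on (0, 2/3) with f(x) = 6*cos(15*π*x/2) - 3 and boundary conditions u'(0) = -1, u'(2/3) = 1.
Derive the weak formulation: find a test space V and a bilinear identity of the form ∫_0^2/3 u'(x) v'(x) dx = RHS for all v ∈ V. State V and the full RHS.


V = H^1(0, 2/3) (v unrestricted at boundary; u is determined up to an additive constant); weak form: ∫_0^2/3 u'v' dx = ∫_0^2/3 (6*cos(15*π*x/2) - 3) v dx + v(2/3) + v(0) for all v ∈ V.

Multiply both sides by a test function v and integrate from 0 to 2/3:
  ∫_0^2/3 −u''(x) v(x) dx = ∫_0^2/3 f(x) v(x) dx.
Integrate the LHS by parts once:
  ∫_0^2/3 −u'' v dx = −[u'(x) v(x)]_0^2/3 + ∫_0^2/3 u'(x) v'(x) dx.
Thus ∫_0^2/3 u'(x) v'(x) dx = ∫_0^2/3 f(x) v(x) dx + [u'(x) v(x)]_0^2/3.
Choose V so that boundary terms are either known or forced to vanish.
u has inhomogeneous Neumann u'(0) = -1, u'(2/3) = 1. [u' v]_0^2/3 = (1)·v(2/3) − (-1)·v(0) = v(2/3) + v(0). Take V = H^1(0, 2/3); boundary term becomes part of RHS.
Weak formulation: find u (satisfying any essential BC) such that ∫_0^2/3 u'(x) v'(x) dx = ∫_0^2/3 f v dx + v(2/3) + v(0) for all v ∈ V (Neumann data are natural BCs: they enter the RHS as boundary terms).
Substituting f(x) = 6*cos(15*π*x/2) - 3, the right-hand side is ∫_0^2/3 (6*cos(15*π*x/2) - 3) v dx + v(2/3) + v(0).
Compatibility check (pure Neumann): taking v ≡ 1 ∈ V gives 0 = ∫_0^2/3 f dx + (1) − (-1), i.e. ∫_0^2/3 f dx must equal u'(0) − u'(2/3) = -2. Indeed ∫_0^2/3 (6*cos(15*π*x/2) - 3) dx = -2, so the data are compatible. The solution is then unique only up to an additive constant (fix it e.g. by requiring ∫_0^2/3 u dx = 0).


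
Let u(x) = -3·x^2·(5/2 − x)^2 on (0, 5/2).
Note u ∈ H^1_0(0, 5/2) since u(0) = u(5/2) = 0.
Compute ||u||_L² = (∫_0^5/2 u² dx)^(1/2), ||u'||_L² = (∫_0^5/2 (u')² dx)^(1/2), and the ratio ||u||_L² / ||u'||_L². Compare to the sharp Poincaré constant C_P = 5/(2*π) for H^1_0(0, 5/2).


||u||_L² / ||u'||_L² = 5*sqrt(3)/12 < C_P = 5/(2*π).

u(x) = -3·x^2·(5/2 − x)^2, so u'(x) = 3*x*(-8*x^2 + 30*x - 25)/2.
u(x) = -3·x^2·(5/2 − x)^2 vanishes at x = 0 and x = 5/2, so u ∈ H^1_0(0, 5/2). Differentiate via the product rule and integrate the resulting polynomials term by term.
  ∫_0^5/2 u² dx = ∫_0^5/2 (9*x^8 - 90*x^7 + 675*x^6/2 - 1125*x^5/2 + 5625*x^4/16) dx. Term by term:
    ∫_0^5/2 9*x^8 dx = 1953125/512;  ∫_0^5/2 -90*x^7 dx = -17578125/1024;  ∫_0^5/2 675*x^6/2 dx = 52734375/1792;
    ∫_0^5/2 -1125*x^5/2 dx = -5859375/256;  ∫_0^5/2 5625*x^4/16 dx = 3515625/512.
  Sum: 1953125/512 − 17578125/1024 + 52734375/1792 − 5859375/256 + 3515625/512 = 390625/7168.
  ∫_0^5/2 (u')² dx = ∫_0^5/2 (144*x^6 - 1080*x^5 + 2925*x^4 - 3375*x^3 + 5625*x^2/4) dx. Term by term:
    ∫_0^5/2 144*x^6 dx = 703125/56;  ∫_0^5/2 -1080*x^5 dx = -703125/16;  ∫_0^5/2 2925*x^4 dx = 1828125/32;
    ∫_0^5/2 -3375*x^3 dx = -2109375/64;  ∫_0^5/2 5625*x^2/4 dx = 234375/32.
  Sum: 703125/56 − 703125/16 + 1828125/32 − 2109375/64 + 234375/32 = 46875/448.
∫_0^5/2 u² dx = 390625/7168, so ||u||_L² = 625*sqrt(7)/224.
∫_0^5/2 (u')² dx = 46875/448, so ||u'||_L² = 125*sqrt(21)/56.
Ratio ||u||_L² / ||u'||_L² = 5*sqrt(3)/12.
Sharp Poincaré constant on H^1_0(0, 5/2) is C_P = L/π = 5/(2*π), achieved by sin(2*π/5·x).
A polynomial bump cannot attain the sharp Poincaré constant (only the first sine eigenfunction does), so the ratio is strictly less than C_P, consistent with ||u||_L² ≤ C_P ||u'||_L².


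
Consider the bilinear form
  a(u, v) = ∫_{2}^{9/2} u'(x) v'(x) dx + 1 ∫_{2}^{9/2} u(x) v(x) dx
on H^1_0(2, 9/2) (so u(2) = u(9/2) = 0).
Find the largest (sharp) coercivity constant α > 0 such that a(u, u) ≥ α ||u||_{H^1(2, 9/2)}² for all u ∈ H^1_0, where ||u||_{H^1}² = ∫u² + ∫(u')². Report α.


α = 1

Coercivity of a(·,·) on H^1_0(2, 9/2) means a(u, u) ≥ α ||u||_{H^1}² for every u ∈ H^1_0.
The interval has length L = 5/2, and Poincaré/coercivity depend only on L. Here a(u, u) = ∫(u')² + (1)·∫u².
Here c = 1 ≥ 1, so a(u,u) = ∫(u')² + c∫u² ≥ ∫(u')² + ∫u² = ||u||_{H^1}², i.e. α = 1 works. No larger α is possible: a(u,u) ≥ α||u||_{H^1}² means (1−α)∫(u')² ≥ (α−c)∫u², and for the modes u_n = sin(nπ(x−x₀)/L) (x₀ the left endpoint) one has ∫u_n²/∫(u_n')² = (L/(nπ))² → 0, so a(u_n,u_n)/||u_n||_{H^1}² → 1. Hence the optimal constant is α = 1.
Therefore α = 1.


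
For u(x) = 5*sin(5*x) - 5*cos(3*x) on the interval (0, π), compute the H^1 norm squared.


||u||_{H^1(0,π)}^2 = 450*π

u'(x) = 15*sin(3*x) + 25*cos(5*x).
Expand u² and (u')² and integrate term by term on (0, π), using: for integers n ≥ 1, ∫_0^π sin²(nx) dx = ∫_0^π cos²(nx) dx = π/2; for n ≠ n', ∫_0^π sin(nx)sin(n'x) dx = ∫_0^π cos(nx)cos(n'x) dx = 0; and by product-to-sum, ∫_0^π sin(nx)cos(n'x) dx = ½∫_0^π [sin((n+n')x) + sin((n−n')x)] dx, which is 0 when n+n' is even and 2n/(n²−n'²) when n+n' is odd (it need not vanish on (0, π)).
  u² squared terms: (-5)²·∫cos(3x)² dx = 25·π/2 = 25*π/2;  (5)²·∫sin(5x)² dx = 25·π/2 = 25*π/2.
  u² cross terms: 2·(-5)·(5)·∫cos(3x)·sin(5x) dx = -50·(0) = 0.
  So ∫_0^π u² dx = 25*π/2 + 25*π/2 + 0 = 25*π.
  (u')² squared terms: (15)²·∫sin(3x)² dx = 225·π/2 = 225*π/2;  (25)²·∫cos(5x)² dx = 625·π/2 = 625*π/2.
  (u')² cross terms: 2·(15)·(25)·∫sin(3x)·cos(5x) dx = 750·(0) = 0.
  So ∫_0^π (u')² dx = 225*π/2 + 625*π/2 + 0 = 425*π.
||u||_{H^1}^2 = (25*π) + (425*π) = 450*π.


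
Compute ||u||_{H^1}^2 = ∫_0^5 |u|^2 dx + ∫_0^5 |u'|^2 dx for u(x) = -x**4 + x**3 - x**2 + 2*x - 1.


||u||_{H^1}^2 = 67728875/252

The H^1 norm (squared) on an interval (0, L) is
  ||u||_{H^1}^2 = ∫_0^L u(x)^2 dx + ∫_0^L u'(x)^2 dx.
Compute u'(x) = -4*x**3 + 3*x**2 - 2*x + 2.
Then u(x)^2 = x**8 - 2*x**7 + 3*x**6 - 6*x**5 + 7*x**4 - 6*x**3 + 6*x**2 - 4*x + 1 and u'(x)^2 = 16*x**6 - 24*x**5 + 25*x**4 - 28*x**3 + 16*x**2 - 8*x + 4.
Integrate each monomial from 0 to 5 using ∫_0^5 c·x^n dx = c·5^(n+1)/(n+1):
  ∫_0^5 u(x)^2 dx = ∫_0^5 (x^8 - 2*x^7 + 3*x^6 - 6*x^5 + 7*x^4 - 6*x^3 + 6*x^2 - 4*x + 1) dx. Term by term:
    ∫_0^5 x^8 dx = 1953125/9;  ∫_0^5 -2*x^7 dx = -390625/4;  ∫_0^5 3*x^6 dx = 234375/7;
    ∫_0^5 -6*x^5 dx = -15625;  ∫_0^5 7*x^4 dx = 4375;  ∫_0^5 -6*x^3 dx = -1875/2;
    ∫_0^5 6*x^2 dx = 250;  ∫_0^5 -4*x dx = -50;  ∫_0^5 1 dx = 5.
  Sum: 1953125/9 − 390625/4 + 234375/7 − 15625 + 4375 − 1875/2 + 250 − 50 + 5 = 35496035/252.
  ∫_0^5 u'(x)^2 dx = ∫_0^5 (16*x^6 - 24*x^5 + 25*x^4 - 28*x^3 + 16*x^2 - 8*x + 4) dx. Term by term:
    ∫_0^5 16*x^6 dx = 1250000/7;  ∫_0^5 -24*x^5 dx = -62500;  ∫_0^5 25*x^4 dx = 15625;
    ∫_0^5 -28*x^3 dx = -4375;  ∫_0^5 16*x^2 dx = 2000/3;  ∫_0^5 -8*x dx = -100;
    ∫_0^5 4 dx = 20.
  Sum: 1250000/7 − 62500 + 15625 − 4375 + 2000/3 − 100 + 20 = 2686070/21.
Adding: ||u||_{H^1}^2 = 35496035/252 + 2686070/21 = 67728875/252.


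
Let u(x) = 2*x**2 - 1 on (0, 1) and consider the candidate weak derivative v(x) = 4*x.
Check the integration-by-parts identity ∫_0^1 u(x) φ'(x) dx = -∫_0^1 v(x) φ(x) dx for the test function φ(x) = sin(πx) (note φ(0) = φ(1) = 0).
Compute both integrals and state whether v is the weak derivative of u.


LHS = -4/π, RHS = -4/π. Yes, v = u' weakly.

u(x) = 2*x**2 - 1, classical derivative u'(x) = 4*x.
φ(x) = sin(πx), so φ'(x) = π*cos(π*x).
Note φ(0) = φ(1) = 0, so the boundary term u·φ vanishes.
LHS = ∫_0^1 u(x) φ'(x) dx = ∫_0^1 (2*π*x^2*cos(π*x) - π*cos(π*x)) dx. Term by term:
  ∫_0^1 -π*cos(π*x) dx = 0;  ∫_0^1 2*π*x^2*cos(π*x) dx = -4/π.
Sum: 0 − 4/π = -4/π.
So LHS = -4/π.
∫_0^1 v(x) φ(x) dx = ∫_0^1 (4*x*sin(π*x)) dx. Term by term:
  ∫_0^1 4*x*sin(π*x) dx = 4/π.
So RHS = -∫_0^1 v(x) φ(x) dx = -4/π.
LHS = RHS, so the identity holds for this test φ.
Moreover u is smooth here and v(x) = u'(x) = 4*x pointwise, so the identity holds for every test function. Hence v is the weak derivative of u.


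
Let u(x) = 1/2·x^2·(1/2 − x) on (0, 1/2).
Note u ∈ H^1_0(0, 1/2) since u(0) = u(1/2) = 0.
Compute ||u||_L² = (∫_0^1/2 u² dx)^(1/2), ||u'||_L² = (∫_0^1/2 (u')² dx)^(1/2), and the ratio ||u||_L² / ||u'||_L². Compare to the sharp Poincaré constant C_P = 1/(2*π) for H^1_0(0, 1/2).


||u||_L² / ||u'||_L² = sqrt(14)/28 < C_P = 1/(2*π).

u(x) = 1/2·x^2·(1/2 − x), so u'(x) = x*(1 - 3*x)/2.
u(x) = 1/2·x^2·(1/2 − x) vanishes at x = 0 and x = 1/2, so u ∈ H^1_0(0, 1/2). Differentiate via the product rule and integrate the resulting polynomials term by term.
  ∫_0^1/2 u² dx = ∫_0^1/2 (x^6/4 - x^5/4 + x^4/16) dx. Term by term:
    ∫_0^1/2 x^6/4 dx = 1/3584;  ∫_0^1/2 -x^5/4 dx = -1/1536;  ∫_0^1/2 x^4/16 dx = 1/2560.
  Sum: 1/3584 − 1/1536 + 1/2560 = 1/53760.
  ∫_0^1/2 (u')² dx = ∫_0^1/2 (9*x^4/4 - 3*x^3/2 + x^2/4) dx. Term by term:
    ∫_0^1/2 9*x^4/4 dx = 9/640;  ∫_0^1/2 -3*x^3/2 dx = -3/128;  ∫_0^1/2 x^2/4 dx = 1/96.
  Sum: 9/640 − 3/128 + 1/96 = 1/960.
∫_0^1/2 u² dx = 1/53760, so ||u||_L² = sqrt(210)/3360.
∫_0^1/2 (u')² dx = 1/960, so ||u'||_L² = sqrt(15)/120.
Ratio ||u||_L² / ||u'||_L² = sqrt(14)/28.
Sharp Poincaré constant on H^1_0(0, 1/2) is C_P = L/π = 1/(2*π), achieved by sin(2*π·x).
A polynomial bump cannot attain the sharp Poincaré constant (only the first sine eigenfunction does), so the ratio is strictly less than C_P, consistent with ||u||_L² ≤ C_P ||u'||_L².


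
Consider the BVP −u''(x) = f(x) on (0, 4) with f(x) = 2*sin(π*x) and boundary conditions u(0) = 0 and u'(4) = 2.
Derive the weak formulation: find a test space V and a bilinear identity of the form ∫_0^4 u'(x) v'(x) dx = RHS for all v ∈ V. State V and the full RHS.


V = {v ∈ H^1(0, 4) : v(0) = 0} (test functions vanish at x = 0 where u is specified); weak form: ∫_0^4 u'v' dx = ∫_0^4 (2*sin(π*x)) v dx + 2·v(4) for all v ∈ V.

Multiply both sides by a test function v and integrate from 0 to 4:
  ∫_0^4 −u''(x) v(x) dx = ∫_0^4 f(x) v(x) dx.
Integrate the LHS by parts once:
  ∫_0^4 −u'' v dx = −[u'(x) v(x)]_0^4 + ∫_0^4 u'(x) v'(x) dx.
Thus ∫_0^4 u'(x) v'(x) dx = ∫_0^4 f(x) v(x) dx + [u'(x) v(x)]_0^4.
Choose V so that boundary terms are either known or forced to vanish.
Mixed BC: u(0) = 0 (Dirichlet) and u'(4) = 2 (Neumann). Define V = {v ∈ H^1(0, 4) : v(0) = 0}. Then [u' v]_0^4 = u'(4)·v(4) − u'(0)·0 = 2·v(4).
Weak formulation: find u (satisfying any essential BC) such that ∫_0^4 u'(x) v'(x) dx = ∫_0^4 f v dx + 2·v(4) for all v ∈ V (Dirichlet at 0 absorbed into V; Neumann datum at x = 4 contributes the boundary term).
Substituting f(x) = 2*sin(π*x), the right-hand side is ∫_0^4 (2*sin(π*x)) v dx + 2·v(4).


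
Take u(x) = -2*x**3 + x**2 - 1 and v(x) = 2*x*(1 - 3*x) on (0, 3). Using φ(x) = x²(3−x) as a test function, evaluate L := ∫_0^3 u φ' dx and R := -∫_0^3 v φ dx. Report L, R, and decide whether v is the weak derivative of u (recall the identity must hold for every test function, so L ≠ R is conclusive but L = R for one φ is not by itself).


LHS = 243/2, RHS = 243/2. Yes, v = u' weakly.

u(x) = -2*x**3 + x**2 - 1, classical derivative u'(x) = -6*x**2 + 2*x.
φ(x) = x²(3−x), so φ'(x) = 3*x*(2 - x).
Note φ(0) = φ(3) = 0, so the boundary term u·φ vanishes.
LHS = ∫_0^3 u(x) φ'(x) dx = ∫_0^3 (6*x^5 - 15*x^4 + 6*x^3 + 3*x^2 - 6*x) dx. Term by term:
  ∫_0^3 6*x^5 dx = 729;  ∫_0^3 -15*x^4 dx = -729;  ∫_0^3 6*x^3 dx = 243/2;
  ∫_0^3 3*x^2 dx = 27;  ∫_0^3 -6*x dx = -27.
Sum: 729 − 729 + 243/2 + 27 − 27 = 243/2.
So LHS = 243/2.
∫_0^3 v(x) φ(x) dx = ∫_0^3 (6*x^5 - 20*x^4 + 6*x^3) dx. Term by term:
  ∫_0^3 6*x^5 dx = 729;  ∫_0^3 -20*x^4 dx = -972;  ∫_0^3 6*x^3 dx = 243/2.
Sum: 729 − 972 + 243/2 = -243/2.
So RHS = -∫_0^3 v(x) φ(x) dx = 243/2.
LHS = RHS, so the identity holds for this test φ.
Moreover u is smooth here and v(x) = u'(x) = -6*x**2 + 2*x pointwise, so the identity holds for every test function. Hence v is the weak derivative of u.


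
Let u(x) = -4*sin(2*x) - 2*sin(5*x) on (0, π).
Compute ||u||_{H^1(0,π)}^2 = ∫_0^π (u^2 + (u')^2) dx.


||u||_{H^1(0,π)}^2 = 92*π

u'(x) = -8*cos(2*x) - 10*cos(5*x).
Expand u² and (u')² and integrate term by term on (0, π), using: for integers n ≥ 1, ∫_0^π sin²(nx) dx = ∫_0^π cos²(nx) dx = π/2; for n ≠ n', ∫_0^π sin(nx)sin(n'x) dx = ∫_0^π cos(nx)cos(n'x) dx = 0; and by product-to-sum, ∫_0^π sin(nx)cos(n'x) dx = ½∫_0^π [sin((n+n')x) + sin((n−n')x)] dx, which is 0 when n+n' is even and 2n/(n²−n'²) when n+n' is odd (it need not vanish on (0, π)).
  u² squared terms: (-4)²·∫sin(2x)² dx = 16·π/2 = 8*π;  (-2)²·∫sin(5x)² dx = 4·π/2 = 2*π.
  u² cross terms: 2·(-4)·(-2)·∫sin(2x)·sin(5x) dx = 16·(0) = 0.
  So ∫_0^π u² dx = 8*π + 2*π + 0 = 10*π.
  (u')² squared terms: (-10)²·∫cos(5x)² dx = 100·π/2 = 50*π;  (-8)²·∫cos(2x)² dx = 64·π/2 = 32*π.
  (u')² cross terms: 2·(-10)·(-8)·∫cos(5x)·cos(2x) dx = 160·(0) = 0.
  So ∫_0^π (u')² dx = 50*π + 32*π + 0 = 82*π.
||u||_{H^1}^2 = (10*π) + (82*π) = 92*π.


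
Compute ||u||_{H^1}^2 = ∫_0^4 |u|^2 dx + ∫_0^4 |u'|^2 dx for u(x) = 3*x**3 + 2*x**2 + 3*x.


||u||_{H^1}^2 = 6052292/105

The H^1 norm (squared) on an interval (0, L) is
  ||u||_{H^1}^2 = ∫_0^L u(x)^2 dx + ∫_0^L u'(x)^2 dx.
Compute u'(x) = 9*x**2 + 4*x + 3.
Then u(x)^2 = 9*x**6 + 12*x**5 + 22*x**4 + 12*x**3 + 9*x**2 and u'(x)^2 = 81*x**4 + 72*x**3 + 70*x**2 + 24*x + 9.
Integrate each monomial from 0 to 4 using ∫_0^4 c·x^n dx = c·4^(n+1)/(n+1):
  ∫_0^4 u(x)^2 dx = ∫_0^4 (9*x^6 + 12*x^5 + 22*x^4 + 12*x^3 + 9*x^2) dx. Term by term:
    ∫_0^4 9*x^6 dx = 147456/7;  ∫_0^4 12*x^5 dx = 8192;  ∫_0^4 22*x^4 dx = 22528/5;
    ∫_0^4 12*x^3 dx = 768;  ∫_0^4 9*x^2 dx = 192.
  Sum: 147456/7 + 8192 + 22528/5 + 768 + 192 = 1215296/35.
  ∫_0^4 u'(x)^2 dx = ∫_0^4 (81*x^4 + 72*x^3 + 70*x^2 + 24*x + 9) dx. Term by term:
    ∫_0^4 81*x^4 dx = 82944/5;  ∫_0^4 72*x^3 dx = 4608;  ∫_0^4 70*x^2 dx = 4480/3;
    ∫_0^4 24*x dx = 192;  ∫_0^4 9 dx = 36.
  Sum: 82944/5 + 4608 + 4480/3 + 192 + 36 = 343772/15.
Adding: ||u||_{H^1}^2 = 1215296/35 + 343772/15 = 6052292/105.


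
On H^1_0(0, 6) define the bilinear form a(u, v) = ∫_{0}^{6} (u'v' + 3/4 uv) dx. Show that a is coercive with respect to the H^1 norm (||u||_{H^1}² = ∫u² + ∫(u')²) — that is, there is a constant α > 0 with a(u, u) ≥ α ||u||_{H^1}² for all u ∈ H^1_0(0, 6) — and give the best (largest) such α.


α = (π^2 + 27)/(π^2 + 36)

Coercivity of a(·,·) on H^1_0(0, 6) means a(u, u) ≥ α ||u||_{H^1}² for every u ∈ H^1_0.
The interval has length L = 6, and Poincaré/coercivity depend only on L. Here a(u, u) = ∫(u')² + (3/4)·∫u².
Here 0 < c = 3/4 < 1. The condition a(u,u) ≥ α||u||_{H^1}² reads (1−α)∫(u')² ≥ (α−c)∫u². Any admissible α is ≤ 1 (rapidly oscillating u have ∫u²/∫(u')² → 0), and α = 1 would force 0 ≥ (1−c)∫u², impossible since c < 1; so 1−α > 0. By the sharp Poincaré inequality on H^1_0 of an interval of length L, ∫(u')² ≥ (π/L)²∫u² with equality for the first sine mode sin(π(x−x₀)/L) (x₀ the left endpoint), so the inequality holds for all u iff (1−α)(π/L)² ≥ α − c, i.e. α ≤ ((π/L)² + c)/((π/L)² + 1) = (1 + c(L/π)²)/(1 + (L/π)²). With (π/L)² = π^2/36 and c = 3/4, the largest admissible constant is α = ((π/L)² + c)/((π/L)² + 1).
Simplifying, α = (π^2 + 27)/(π^2 + 36).


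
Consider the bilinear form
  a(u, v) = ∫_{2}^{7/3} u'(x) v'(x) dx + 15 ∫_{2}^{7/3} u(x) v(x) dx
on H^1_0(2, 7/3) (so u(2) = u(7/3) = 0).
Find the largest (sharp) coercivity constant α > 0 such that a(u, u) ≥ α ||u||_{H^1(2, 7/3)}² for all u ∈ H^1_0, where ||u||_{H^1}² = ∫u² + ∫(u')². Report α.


α = 1

Coercivity of a(·,·) on H^1_0(2, 7/3) means a(u, u) ≥ α ||u||_{H^1}² for every u ∈ H^1_0.
The interval has length L = 1/3, and Poincaré/coercivity depend only on L. Here a(u, u) = ∫(u')² + (15)·∫u².
Here c = 15 ≥ 1, so a(u,u) = ∫(u')² + c∫u² ≥ ∫(u')² + ∫u² = ||u||_{H^1}², i.e. α = 1 works. No larger α is possible: a(u,u) ≥ α||u||_{H^1}² means (1−α)∫(u')² ≥ (α−c)∫u², and for the modes u_n = sin(nπ(x−x₀)/L) (x₀ the left endpoint) one has ∫u_n²/∫(u_n')² = (L/(nπ))² → 0, so a(u_n,u_n)/||u_n||_{H^1}² → 1. Hence the optimal constant is α = 1.
Therefore α = 1.


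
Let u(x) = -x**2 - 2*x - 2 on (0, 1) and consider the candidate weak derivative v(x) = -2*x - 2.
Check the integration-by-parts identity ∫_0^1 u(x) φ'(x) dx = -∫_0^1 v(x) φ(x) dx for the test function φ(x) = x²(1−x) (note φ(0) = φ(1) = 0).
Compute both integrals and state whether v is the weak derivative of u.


LHS = 4/15, RHS = 4/15. Yes, v = u' weakly.

u(x) = -x**2 - 2*x - 2, classical derivative u'(x) = -2*x - 2.
φ(x) = x²(1−x), so φ'(x) = x*(2 - 3*x).
Note φ(0) = φ(1) = 0, so the boundary term u·φ vanishes.
LHS = ∫_0^1 u(x) φ'(x) dx = ∫_0^1 (3*x^4 + 4*x^3 + 2*x^2 - 4*x) dx. Term by term:
  ∫_0^1 3*x^4 dx = 3/5;  ∫_0^1 4*x^3 dx = 1;  ∫_0^1 2*x^2 dx = 2/3;
  ∫_0^1 -4*x dx = -2.
Sum: 3/5 + 1 + 2/3 − 2 = 4/15.
So LHS = 4/15.
∫_0^1 v(x) φ(x) dx = ∫_0^1 (2*x^4 - 2*x^2) dx. Term by term:
  ∫_0^1 2*x^4 dx = 2/5;  ∫_0^1 -2*x^2 dx = -2/3.
Sum: 2/5 − 2/3 = -4/15.
So RHS = -∫_0^1 v(x) φ(x) dx = 4/15.
LHS = RHS, so the identity holds for this test φ.
Moreover u is smooth here and v(x) = u'(x) = -2*x - 2 pointwise, so the identity holds for every test function. Hence v is the weak derivative of u.


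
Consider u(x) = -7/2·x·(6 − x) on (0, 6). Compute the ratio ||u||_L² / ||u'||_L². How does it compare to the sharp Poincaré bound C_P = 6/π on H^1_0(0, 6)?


||u||_L² / ||u'||_L² = 3*sqrt(10)/5 < C_P = 6/π.

u(x) = -7/2·x·(6 − x), so u'(x) = 7*x - 21.
u(x) = -7/2·x·(6 − x) vanishes at x = 0 and x = 6, so u ∈ H^1_0(0, 6). Differentiate via the product rule and integrate the resulting polynomials term by term.
  ∫_0^6 u² dx = ∫_0^6 (49*x^4/4 - 147*x^3 + 441*x^2) dx. Term by term:
    ∫_0^6 49*x^4/4 dx = 95256/5;  ∫_0^6 -147*x^3 dx = -47628;  ∫_0^6 441*x^2 dx = 31752.
  Sum: 95256/5 − 47628 + 31752 = 15876/5.
  ∫_0^6 (u')² dx = ∫_0^6 (49*x^2 - 294*x + 441) dx. Term by term:
    ∫_0^6 49*x^2 dx = 3528;  ∫_0^6 -294*x dx = -5292;  ∫_0^6 441 dx = 2646.
  Sum: 3528 − 5292 + 2646 = 882.
∫_0^6 u² dx = 15876/5, so ||u||_L² = 126*sqrt(5)/5.
∫_0^6 (u')² dx = 882, so ||u'||_L² = 21*sqrt(2).
Ratio ||u||_L² / ||u'||_L² = 3*sqrt(10)/5.
Sharp Poincaré constant on H^1_0(0, 6) is C_P = L/π = 6/π, achieved by sin(π/6·x).
A polynomial bump cannot attain the sharp Poincaré constant (only the first sine eigenfunction does), so the ratio is strictly less than C_P, consistent with ||u||_L² ≤ C_P ||u'||_L².


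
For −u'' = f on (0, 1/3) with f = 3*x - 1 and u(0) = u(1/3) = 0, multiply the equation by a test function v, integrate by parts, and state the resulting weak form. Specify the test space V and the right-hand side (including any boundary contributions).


V = H^1_0(0, 1/3) (so v(0) = v(1/3) = 0); weak form: ∫_0^1/3 u'v' dx = ∫_0^1/3 (3*x - 1) v dx for all v ∈ V.

Multiply both sides by a test function v and integrate from 0 to 1/3:
  ∫_0^1/3 −u''(x) v(x) dx = ∫_0^1/3 f(x) v(x) dx.
Integrate the LHS by parts once:
  ∫_0^1/3 −u'' v dx = −[u'(x) v(x)]_0^1/3 + ∫_0^1/3 u'(x) v'(x) dx.
Thus ∫_0^1/3 u'(x) v'(x) dx = ∫_0^1/3 f(x) v(x) dx + [u'(x) v(x)]_0^1/3.
Choose V so that boundary terms are either known or forced to vanish.
u is Dirichlet: u(0) = u(1/3) = 0. Let V = H^1_0(0, 1/3); then v(0) = v(1/3) = 0, and [u' v]_0^1/3 = 0.
Weak formulation: find u (satisfying any essential BC) such that ∫_0^1/3 u'(x) v'(x) dx = ∫_0^1/3 f v dx for all v ∈ V.
Substituting f(x) = 3*x - 1, the right-hand side is ∫_0^1/3 (3*x - 1) v dx.


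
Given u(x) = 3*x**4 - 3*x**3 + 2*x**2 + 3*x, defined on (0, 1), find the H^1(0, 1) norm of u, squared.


||u||_{H^1}^2 = 14387/420

The H^1 norm (squared) on an interval (0, L) is
  ||u||_{H^1}^2 = ∫_0^L u(x)^2 dx + ∫_0^L u'(x)^2 dx.
Compute u'(x) = 12*x**3 - 9*x**2 + 4*x + 3.
Then u(x)^2 = 9*x**8 - 18*x**7 + 21*x**6 + 6*x**5 - 14*x**4 + 12*x**3 + 9*x**2 and u'(x)^2 = 144*x**6 - 216*x**5 + 177*x**4 - 38*x**2 + 24*x + 9.
Integrate each monomial from 0 to 1 using ∫_0^1 c·x^n dx = c·1^(n+1)/(n+1):
  ∫_0^1 u(x)^2 dx = ∫_0^1 (9*x^8 - 18*x^7 + 21*x^6 + 6*x^5 - 14*x^4 + 12*x^3 + 9*x^2) dx. Term by term:
    ∫_0^1 9*x^8 dx = 1;  ∫_0^1 -18*x^7 dx = -9/4;  ∫_0^1 21*x^6 dx = 3;
    ∫_0^1 6*x^5 dx = 1;  ∫_0^1 -14*x^4 dx = -14/5;  ∫_0^1 12*x^3 dx = 3;
    ∫_0^1 9*x^2 dx = 3.
  Sum: 1 − 9/4 + 3 + 1 − 14/5 + 3 + 3 = 119/20.
  ∫_0^1 u'(x)^2 dx = ∫_0^1 (144*x^6 - 216*x^5 + 177*x^4 - 38*x^2 + 24*x + 9) dx. Term by term:
    ∫_0^1 144*x^6 dx = 144/7;  ∫_0^1 -216*x^5 dx = -36;  ∫_0^1 177*x^4 dx = 177/5;
    ∫_0^1 -38*x^2 dx = -38/3;  ∫_0^1 24*x dx = 12;  ∫_0^1 9 dx = 9.
  Sum: 144/7 − 36 + 177/5 − 38/3 + 12 + 9 = 2972/105.
Adding: ||u||_{H^1}^2 = 119/20 + 2972/105 = 14387/420.


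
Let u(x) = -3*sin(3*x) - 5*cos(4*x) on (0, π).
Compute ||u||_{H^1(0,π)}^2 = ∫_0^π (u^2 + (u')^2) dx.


||u||_{H^1(0,π)}^2 = -3060/7 + 515*π/2

u'(x) = 20*sin(4*x) - 9*cos(3*x).
Expand u² and (u')² and integrate term by term on (0, π), using: for integers n ≥ 1, ∫_0^π sin²(nx) dx = ∫_0^π cos²(nx) dx = π/2; for n ≠ n', ∫_0^π sin(nx)sin(n'x) dx = ∫_0^π cos(nx)cos(n'x) dx = 0; and by product-to-sum, ∫_0^π sin(nx)cos(n'x) dx = ½∫_0^π [sin((n+n')x) + sin((n−n')x)] dx, which is 0 when n+n' is even and 2n/(n²−n'²) when n+n' is odd (it need not vanish on (0, π)).
  u² squared terms: (-5)²·∫cos(4x)² dx = 25·π/2 = 25*π/2;  (-3)²·∫sin(3x)² dx = 9·π/2 = 9*π/2.
  u² cross terms: 2·(-5)·(-3)·∫cos(4x)·sin(3x) dx = 30·(-6/7) = -180/7.
  So ∫_0^π u² dx = 25*π/2 + 9*π/2 − 180/7 = -180/7 + 17*π.
  (u')² squared terms: (-9)²·∫cos(3x)² dx = 81·π/2 = 81*π/2;  (20)²·∫sin(4x)² dx = 400·π/2 = 200*π.
  (u')² cross terms: 2·(-9)·(20)·∫cos(3x)·sin(4x) dx = -360·(8/7) = -2880/7.
  So ∫_0^π (u')² dx = 81*π/2 + 200*π − 2880/7 = -2880/7 + 481*π/2.
||u||_{H^1}^2 = (-180/7 + 17*π) + (-2880/7 + 481*π/2) = -3060/7 + 515*π/2.


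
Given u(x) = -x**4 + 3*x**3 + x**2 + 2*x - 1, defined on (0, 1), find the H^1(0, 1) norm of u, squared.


||u||_{H^1}^2 = 8185/252

The H^1 norm (squared) on an interval (0, L) is
  ||u||_{H^1}^2 = ∫_0^L u(x)^2 dx + ∫_0^L u'(x)^2 dx.
Compute u'(x) = -4*x**3 + 9*x**2 + 2*x + 2.
Then u(x)^2 = x**8 - 6*x**7 + 7*x**6 + 2*x**5 + 15*x**4 - 2*x**3 + 2*x**2 - 4*x + 1 and u'(x)^2 = 16*x**6 - 72*x**5 + 65*x**4 + 20*x**3 + 40*x**2 + 8*x + 4.
Integrate each monomial from 0 to 1 using ∫_0^1 c·x^n dx = c·1^(n+1)/(n+1):
  ∫_0^1 u(x)^2 dx = ∫_0^1 (x^8 - 6*x^7 + 7*x^6 + 2*x^5 + 15*x^4 - 2*x^3 + 2*x^2 - 4*x + 1) dx. Term by term:
    ∫_0^1 x^8 dx = 1/9;  ∫_0^1 -6*x^7 dx = -3/4;  ∫_0^1 7*x^6 dx = 1;
    ∫_0^1 2*x^5 dx = 1/3;  ∫_0^1 15*x^4 dx = 3;  ∫_0^1 -2*x^3 dx = -1/2;
    ∫_0^1 2*x^2 dx = 2/3;  ∫_0^1 -4*x dx = -2;  ∫_0^1 1 dx = 1.
  Sum: 1/9 − 3/4 + 1 + 1/3 + 3 − 1/2 + 2/3 − 2 + 1 = 103/36.
  ∫_0^1 u'(x)^2 dx = ∫_0^1 (16*x^6 - 72*x^5 + 65*x^4 + 20*x^3 + 40*x^2 + 8*x + 4) dx. Term by term:
    ∫_0^1 16*x^6 dx = 16/7;  ∫_0^1 -72*x^5 dx = -12;  ∫_0^1 65*x^4 dx = 13;
    ∫_0^1 20*x^3 dx = 5;  ∫_0^1 40*x^2 dx = 40/3;  ∫_0^1 8*x dx = 4;
    ∫_0^1 4 dx = 4.
  Sum: 16/7 − 12 + 13 + 5 + 40/3 + 4 + 4 = 622/21.
Adding: ||u||_{H^1}^2 = 103/36 + 622/21 = 8185/252.


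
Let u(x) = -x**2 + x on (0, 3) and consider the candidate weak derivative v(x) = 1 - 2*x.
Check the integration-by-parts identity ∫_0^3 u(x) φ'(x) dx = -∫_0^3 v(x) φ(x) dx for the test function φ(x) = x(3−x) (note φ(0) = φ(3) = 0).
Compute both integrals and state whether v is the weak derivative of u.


LHS = 9, RHS = 9. Yes, v = u' weakly.

u(x) = -x**2 + x, classical derivative u'(x) = 1 - 2*x.
φ(x) = x(3−x), so φ'(x) = 3 - 2*x.
Note φ(0) = φ(3) = 0, so the boundary term u·φ vanishes.
LHS = ∫_0^3 u(x) φ'(x) dx = ∫_0^3 (2*x^3 - 5*x^2 + 3*x) dx. Term by term:
  ∫_0^3 2*x^3 dx = 81/2;  ∫_0^3 -5*x^2 dx = -45;  ∫_0^3 3*x dx = 27/2.
Sum: 81/2 − 45 + 27/2 = 9.
So LHS = 9.
∫_0^3 v(x) φ(x) dx = ∫_0^3 (2*x^3 - 7*x^2 + 3*x) dx. Term by term:
  ∫_0^3 2*x^3 dx = 81/2;  ∫_0^3 -7*x^2 dx = -63;  ∫_0^3 3*x dx = 27/2.
Sum: 81/2 − 63 + 27/2 = -9.
So RHS = -∫_0^3 v(x) φ(x) dx = 9.
LHS = RHS, so the identity holds for this test φ.
Moreover u is smooth here and v(x) = u'(x) = 1 - 2*x pointwise, so the identity holds for every test function. Hence v is the weak derivative of u.


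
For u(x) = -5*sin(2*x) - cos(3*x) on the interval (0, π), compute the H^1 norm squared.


||u||_{H^1(0,π)}^2 = -80 + 135*π/2

u'(x) = 3*sin(3*x) - 10*cos(2*x).
Expand u² and (u')² and integrate term by term on (0, π), using: for integers n ≥ 1, ∫_0^π sin²(nx) dx = ∫_0^π cos²(nx) dx = π/2; for n ≠ n', ∫_0^π sin(nx)sin(n'x) dx = ∫_0^π cos(nx)cos(n'x) dx = 0; and by product-to-sum, ∫_0^π sin(nx)cos(n'x) dx = ½∫_0^π [sin((n+n')x) + sin((n−n')x)] dx, which is 0 when n+n' is even and 2n/(n²−n'²) when n+n' is odd (it need not vanish on (0, π)).
  u² squared terms: (-1)²·∫cos(3x)² dx = 1·π/2 = π/2;  (-5)²·∫sin(2x)² dx = 25·π/2 = 25*π/2.
  u² cross terms: 2·(-1)·(-5)·∫cos(3x)·sin(2x) dx = 10·(-4/5) = -8.
  So ∫_0^π u² dx = π/2 + 25*π/2 − 8 = -8 + 13*π.
  (u')² squared terms: (-10)²·∫cos(2x)² dx = 100·π/2 = 50*π;  (3)²·∫sin(3x)² dx = 9·π/2 = 9*π/2.
  (u')² cross terms: 2·(-10)·(3)·∫cos(2x)·sin(3x) dx = -60·(6/5) = -72.
  So ∫_0^π (u')² dx = 50*π + 9*π/2 − 72 = -72 + 109*π/2.
||u||_{H^1}^2 = (-8 + 13*π) + (-72 + 109*π/2) = -80 + 135*π/2.


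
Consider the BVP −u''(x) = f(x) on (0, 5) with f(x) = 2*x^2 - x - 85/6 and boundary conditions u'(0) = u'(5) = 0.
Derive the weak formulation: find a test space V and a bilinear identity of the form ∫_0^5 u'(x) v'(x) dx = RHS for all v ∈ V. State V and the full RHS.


V = H^1(0, 5) (no boundary constraint on v; u is determined up to an additive constant); weak form: ∫_0^5 u'v' dx = ∫_0^5 (2*x^2 - x - 85/6) v dx for all v ∈ V.

Multiply both sides by a test function v and integrate from 0 to 5:
  ∫_0^5 −u''(x) v(x) dx = ∫_0^5 f(x) v(x) dx.
Integrate the LHS by parts once:
  ∫_0^5 −u'' v dx = −[u'(x) v(x)]_0^5 + ∫_0^5 u'(x) v'(x) dx.
Thus ∫_0^5 u'(x) v'(x) dx = ∫_0^5 f(x) v(x) dx + [u'(x) v(x)]_0^5.
Choose V so that boundary terms are either known or forced to vanish.
u has homogeneous Neumann: u'(0) = u'(5) = 0. So [u' v]_0^5 = 0·v(5) − 0·v(0) = 0 for any v; take V = H^1(0, 5).
Weak formulation: find u (satisfying any essential BC) such that ∫_0^5 u'(x) v'(x) dx = ∫_0^5 f v dx for all v ∈ V (homogeneous Neumann, so boundary terms vanish).
Substituting f(x) = 2*x^2 - x - 85/6, the right-hand side is ∫_0^5 (2*x^2 - x - 85/6) v dx.
Compatibility check (pure Neumann): taking v ≡ 1 ∈ V gives 0 = ∫_0^5 f dx + (0) − (0), i.e. ∫_0^5 f dx must equal u'(0) − u'(5) = 0. Indeed ∫_0^5 (2*x^2 - x - 85/6) dx = 0, so the data are compatible. The solution is then unique only up to an additive constant (fix it e.g. by requiring ∫_0^5 u dx = 0).


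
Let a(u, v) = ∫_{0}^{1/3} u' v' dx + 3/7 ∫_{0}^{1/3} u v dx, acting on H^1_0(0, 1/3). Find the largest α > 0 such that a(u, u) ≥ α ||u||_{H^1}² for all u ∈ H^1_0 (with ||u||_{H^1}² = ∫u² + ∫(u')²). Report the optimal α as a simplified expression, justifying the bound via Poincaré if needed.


α = 3*(1 + 21*π^2)/(7*(1 + 9*π^2))

Coercivity of a(·,·) on H^1_0(0, 1/3) means a(u, u) ≥ α ||u||_{H^1}² for every u ∈ H^1_0.
The interval has length L = 1/3, and Poincaré/coercivity depend only on L. Here a(u, u) = ∫(u')² + (3/7)·∫u².
Here 0 < c = 3/7 < 1. The condition a(u,u) ≥ α||u||_{H^1}² reads (1−α)∫(u')² ≥ (α−c)∫u². Any admissible α is ≤ 1 (rapidly oscillating u have ∫u²/∫(u')² → 0), and α = 1 would force 0 ≥ (1−c)∫u², impossible since c < 1; so 1−α > 0. By the sharp Poincaré inequality on H^1_0 of an interval of length L, ∫(u')² ≥ (π/L)²∫u² with equality for the first sine mode sin(π(x−x₀)/L) (x₀ the left endpoint), so the inequality holds for all u iff (1−α)(π/L)² ≥ α − c, i.e. α ≤ ((π/L)² + c)/((π/L)² + 1) = (1 + c(L/π)²)/(1 + (L/π)²). With (π/L)² = 9*π^2 and c = 3/7, the largest admissible constant is α = ((π/L)² + c)/((π/L)² + 1).
Simplifying, α = 3*(1 + 21*π^2)/(7*(1 + 9*π^2)).


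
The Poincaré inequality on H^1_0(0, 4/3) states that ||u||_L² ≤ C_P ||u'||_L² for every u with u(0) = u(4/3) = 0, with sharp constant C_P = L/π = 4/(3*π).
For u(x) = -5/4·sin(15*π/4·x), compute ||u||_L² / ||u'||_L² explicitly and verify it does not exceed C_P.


||u||_L² / ||u'||_L² = 4/(15*π) < C_P = 4/(3*π).

u(x) = -5/4·sin(15*π/4·x), so u'(x) = -75*π*cos(15*π*x/4)/16.
Writing u(x) = A·sin(kπx/L) with A = -5/4 and k = 5, use ∫_0^L sin²(kπx/L) dx = L/2 and ∫_0^L cos²(kπx/L) dx = L/2.
u² = 25/16·sin²(15*π/4·x) and (u')² = 5625*π^2/256·cos²(15*π/4·x), and each of sin², cos² integrates to L/2 = 2/3 over (0, 4/3).
∫_0^4/3 u² dx = 25/24, so ||u||_L² = 5*sqrt(6)/12.
∫_0^4/3 (u')² dx = 1875*π^2/128, so ||u'||_L² = 25*sqrt(6)*π/16.
Ratio ||u||_L² / ||u'||_L² = 4/(15*π).
Sharp Poincaré constant on H^1_0(0, 4/3) is C_P = L/π = 4/(3*π), achieved by sin(3*π/4·x).
This is the k = 5 harmonic; the ratio L/(kπ) is strictly less than C_P = L/π, consistent with the sharp inequality ||u||_L² ≤ C_P ||u'||_L².


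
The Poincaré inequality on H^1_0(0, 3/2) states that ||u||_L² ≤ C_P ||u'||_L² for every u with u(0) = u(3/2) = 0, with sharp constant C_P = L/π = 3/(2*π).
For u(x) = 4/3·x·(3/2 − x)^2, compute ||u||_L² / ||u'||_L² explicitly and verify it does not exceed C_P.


||u||_L² / ||u'||_L² = 3*sqrt(14)/28 < C_P = 3/(2*π).

u(x) = 4/3·x·(3/2 − x)^2, so u'(x) = (2*x - 3)*(2*x - 1).
u(x) = 4/3·x·(3/2 − x)^2 vanishes at x = 0 and x = 3/2, so u ∈ H^1_0(0, 3/2). Differentiate via the product rule and integrate the resulting polynomials term by term.
  ∫_0^3/2 u² dx = ∫_0^3/2 (16*x^6/9 - 32*x^5/3 + 24*x^4 - 24*x^3 + 9*x^2) dx. Term by term:
    ∫_0^3/2 16*x^6/9 dx = 243/56;  ∫_0^3/2 -32*x^5/3 dx = -81/4;  ∫_0^3/2 24*x^4 dx = 729/20;
    ∫_0^3/2 -24*x^3 dx = -243/8;  ∫_0^3/2 9*x^2 dx = 81/8.
  Sum: 243/56 − 81/4 + 729/20 − 243/8 + 81/8 = 81/280.
  ∫_0^3/2 (u')² dx = ∫_0^3/2 (16*x^4 - 64*x^3 + 88*x^2 - 48*x + 9) dx. Term by term:
    ∫_0^3/2 16*x^4 dx = 243/10;  ∫_0^3/2 -64*x^3 dx = -81;  ∫_0^3/2 88*x^2 dx = 99;
    ∫_0^3/2 -48*x dx = -54;  ∫_0^3/2 9 dx = 27/2.
  Sum: 243/10 − 81 + 99 − 54 + 27/2 = 9/5.
∫_0^3/2 u² dx = 81/280, so ||u||_L² = 9*sqrt(70)/140.
∫_0^3/2 (u')² dx = 9/5, so ||u'||_L² = 3*sqrt(5)/5.
Ratio ||u||_L² / ||u'||_L² = 3*sqrt(14)/28.
Sharp Poincaré constant on H^1_0(0, 3/2) is C_P = L/π = 3/(2*π), achieved by sin(2*π/3·x).
A polynomial bump cannot attain the sharp Poincaré constant (only the first sine eigenfunction does), so the ratio is strictly less than C_P, consistent with ||u||_L² ≤ C_P ||u'||_L².
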